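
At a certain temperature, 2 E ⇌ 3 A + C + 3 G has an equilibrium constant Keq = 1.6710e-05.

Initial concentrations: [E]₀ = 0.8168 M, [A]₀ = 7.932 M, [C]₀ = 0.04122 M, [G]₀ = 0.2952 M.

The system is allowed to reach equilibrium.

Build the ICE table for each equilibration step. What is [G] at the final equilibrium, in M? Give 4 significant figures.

Q₀ = 0.7932 vs Keq = 1.6710e-05 ⇒ Q>K, reverse
Step 1:
                   E          A          C          G
  init        0.8168      7.932    0.04122     0.2952
  Δ          0.08243    -0.1236   -0.04121    -0.1236
  eq          0.8992      7.808 5.6210e-06     0.1716
  solve Keq expr → x = -0.04121; check Q = 1.6710e-05

[G]_eq = 0.1716 M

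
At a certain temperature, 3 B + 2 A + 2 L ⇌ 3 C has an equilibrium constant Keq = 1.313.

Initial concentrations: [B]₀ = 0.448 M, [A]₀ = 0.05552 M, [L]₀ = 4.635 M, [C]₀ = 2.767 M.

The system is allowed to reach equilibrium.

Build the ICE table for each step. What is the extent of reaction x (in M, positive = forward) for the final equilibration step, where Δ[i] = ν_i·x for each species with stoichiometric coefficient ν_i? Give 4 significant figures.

x = -0.2112 M

Q₀ = 3558 vs Keq = 1.313 ⇒ Q>K, reverse
Step 1:
                   B          A          L          C
  init         0.448    0.05552      4.635      2.767
  Δ           0.6337     0.4224     0.4224    -0.6337
  eq           1.082      0.478      5.057      2.133
  solve Keq expr → x = -0.2112; check Q = 1.313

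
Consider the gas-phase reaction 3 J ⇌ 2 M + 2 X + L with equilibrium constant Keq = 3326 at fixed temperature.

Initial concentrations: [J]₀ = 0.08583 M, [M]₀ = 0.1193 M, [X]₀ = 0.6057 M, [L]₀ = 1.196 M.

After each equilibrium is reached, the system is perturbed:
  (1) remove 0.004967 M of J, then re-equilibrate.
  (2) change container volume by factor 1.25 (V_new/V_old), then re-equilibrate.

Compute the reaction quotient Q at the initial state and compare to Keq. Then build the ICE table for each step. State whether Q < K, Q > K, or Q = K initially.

Q₀ = 9.877; Q < K (proceeds forward)

Q₀ = 9.877 vs Keq = 3326 ⇒ Q<K, forward
Step 1:
                  J         M         X         L
  init      0.08583    0.1193    0.6057     1.196
  Δ        -0.06959    0.0464    0.0464    0.0232
  eq        0.01624    0.1657    0.6521     1.219
  solve Keq expr → x = 0.0232; check Q = 3326
Then remove 0.004967 M of J.
Step 2:
                  J         M         X         L
  init      0.01127    0.1657    0.6521     1.219
  Δ        0.004703 -0.003136 -0.003136 -0.001568
  eq        0.01597    0.1626     0.649     1.218
  solve Keq expr → x = -0.001568; check Q = 3326
Then change container volume by factor 1.25 (V_new/V_old).
Step 3:
                  J         M         X         L
  init      0.01278      0.13    0.5192    0.9741
  Δ       -0.001685  0.001123  0.001123 5.6159e-04
  eq        0.01109    0.1312    0.5203    0.9747
  solve Keq expr → x = 5.6159e-04; check Q = 3326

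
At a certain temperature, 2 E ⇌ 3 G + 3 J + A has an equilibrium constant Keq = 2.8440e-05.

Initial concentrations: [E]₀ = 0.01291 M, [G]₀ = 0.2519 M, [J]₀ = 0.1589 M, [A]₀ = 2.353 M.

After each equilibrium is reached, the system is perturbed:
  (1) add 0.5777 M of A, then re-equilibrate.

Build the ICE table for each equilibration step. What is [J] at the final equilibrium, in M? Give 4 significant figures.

Q₀ = 0.9054 vs Keq = 2.8440e-05 ⇒ Q>K, reverse
Step 1:
                    E           G           J           A
  I           0.01291      0.2519      0.1589       2.353
  C           0.08138     -0.1221     -0.1221    -0.04069
  E           0.09429      0.1298     0.03683       2.312
  solve Keq expr → x = -0.04069; check Q = 2.8440e-05
Then add 0.5777 M of A.
Step 2:
                    E           G           J           A
  I           0.09429      0.1298     0.03683        2.89
  C          0.001229   -0.001843   -0.001843 -6.1437e-04
  E           0.09552       0.128     0.03499       2.889
  solve Keq expr → x = -6.1437e-04; check Q = 2.8440e-05

[J]_eq = 0.03499 M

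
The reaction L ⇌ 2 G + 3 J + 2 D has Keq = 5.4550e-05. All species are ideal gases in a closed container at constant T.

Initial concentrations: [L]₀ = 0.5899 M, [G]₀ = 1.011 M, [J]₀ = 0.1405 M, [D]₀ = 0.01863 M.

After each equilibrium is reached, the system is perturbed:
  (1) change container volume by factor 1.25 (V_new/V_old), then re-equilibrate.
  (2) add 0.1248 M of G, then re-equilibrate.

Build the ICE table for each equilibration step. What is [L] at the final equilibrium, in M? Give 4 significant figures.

[L]_eq = 0.4477 M

Q₀ = 1.6679e-06 vs Keq = 5.4550e-05 ⇒ Q<K, forward
Step 1:
                    L           G           J           D
  init         0.5899       1.011      0.1405     0.01863
  Δ          -0.02013     0.04026      0.0604     0.04026
  eq           0.5698       1.051      0.2009     0.05889
  solve Keq expr → x = 0.02013; check Q = 5.4550e-05
Then change container volume by factor 1.25 (V_new/V_old).
Step 2:
                    L           G           J           D
  init         0.4558       0.841      0.1607     0.04712
  Δ          -0.01043     0.02086     0.03129     0.02086
  eq           0.4454      0.8619       0.192     0.06797
  solve Keq expr → x = 0.01043; check Q = 5.4550e-05
Then add 0.1248 M of G.
Step 3:
                    L           G           J           D
  init         0.4454      0.9867       0.192     0.06797
  Δ          0.002351   -0.004702   -0.007053   -0.004702
  eq           0.4477       0.982       0.185     0.06327
  solve Keq expr → x = -0.002351; check Q = 5.4550e-05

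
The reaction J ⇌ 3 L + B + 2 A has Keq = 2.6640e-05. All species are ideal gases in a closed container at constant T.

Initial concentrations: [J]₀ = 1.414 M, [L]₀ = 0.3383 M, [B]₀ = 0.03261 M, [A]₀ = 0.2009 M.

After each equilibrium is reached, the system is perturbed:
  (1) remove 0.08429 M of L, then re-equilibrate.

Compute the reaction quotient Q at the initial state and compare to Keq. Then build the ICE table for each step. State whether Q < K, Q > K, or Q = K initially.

Q₀ = 3.6039e-05; Q > K (proceeds reverse)

Q₀ = 3.6039e-05 vs Keq = 2.6640e-05 ⇒ Q>K, reverse
Step 1:
                    J           L           B           A
  I             1.414      0.3383     0.03261      0.2009
  C          0.003748    -0.01124   -0.003748   -0.007495
  E             1.418      0.3271     0.02886      0.1934
  solve Keq expr → x = -0.003748; check Q = 2.6640e-05
Then remove 0.08429 M of L.
Step 2:
                    J           L           B           A
  I             1.418      0.2428     0.02886      0.1934
  C          -0.01055     0.03166     0.01055     0.02111
  E             1.407      0.2744     0.03942      0.2145
  solve Keq expr → x = 0.01055; check Q = 2.6640e-05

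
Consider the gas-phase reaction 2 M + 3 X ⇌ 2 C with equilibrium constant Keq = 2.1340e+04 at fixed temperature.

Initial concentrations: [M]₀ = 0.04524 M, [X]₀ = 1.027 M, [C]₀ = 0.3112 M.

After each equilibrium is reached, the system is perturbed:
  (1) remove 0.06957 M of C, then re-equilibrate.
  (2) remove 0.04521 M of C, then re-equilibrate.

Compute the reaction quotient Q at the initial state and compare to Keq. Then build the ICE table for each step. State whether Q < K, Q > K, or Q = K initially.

Q₀ = 43.68; Q < K (proceeds forward)

Q₀ = 43.68 vs Keq = 2.1340e+04 ⇒ Q<K, forward
Step 1:
                    M           X           C
  init        0.04524       1.027      0.3112
  Δ          -0.04268    -0.06401     0.04268
  eq         0.002563       0.963      0.3539
  solve Keq expr → x = 0.02134; check Q = 2.1340e+04
Then remove 0.06957 M of C.
Step 2:
                    M           X           C
  init       0.002563       0.963      0.2843
  Δ       -4.9795e-04 -7.4692e-04  4.9795e-04
  eq         0.002066      0.9622      0.2848
  solve Keq expr → x = 2.4897e-04; check Q = 2.1340e+04
Then remove 0.04521 M of C.
Step 3:
                    M           X           C
  init       0.002066      0.9622      0.2396
  Δ       -3.2421e-04 -4.8631e-04  3.2421e-04
  eq         0.001741      0.9618      0.2399
  solve Keq expr → x = 1.6210e-04; check Q = 2.1340e+04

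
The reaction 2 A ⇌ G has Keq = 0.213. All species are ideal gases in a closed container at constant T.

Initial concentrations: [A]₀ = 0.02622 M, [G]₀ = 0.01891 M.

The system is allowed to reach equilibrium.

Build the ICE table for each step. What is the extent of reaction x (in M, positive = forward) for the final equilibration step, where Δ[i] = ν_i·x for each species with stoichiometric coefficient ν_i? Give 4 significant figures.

Q₀ = 27.51 vs Keq = 0.213 ⇒ Q>K, reverse
Step 1:
                    A           G
  Initial     0.02622     0.01891
  Change      0.03616    -0.01808
  Equil       0.06238  8.2890e-04
  solve Keq expr → x = -0.01808; check Q = 0.213

x = -0.01808 M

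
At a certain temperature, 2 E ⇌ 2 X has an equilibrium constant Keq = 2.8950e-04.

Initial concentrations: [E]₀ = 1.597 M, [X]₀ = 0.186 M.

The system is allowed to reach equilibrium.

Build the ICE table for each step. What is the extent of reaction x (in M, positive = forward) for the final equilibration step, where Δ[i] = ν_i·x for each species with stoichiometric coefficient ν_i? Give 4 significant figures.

x = -0.07809 M

Q₀ = 0.01356 vs Keq = 2.8950e-04 ⇒ Q>K, reverse
Step 1:
                   E          X
  init         1.597      0.186
  Δ           0.1562    -0.1562
  eq           1.753    0.02983
  solve Keq expr → x = -0.07809; check Q = 2.8950e-04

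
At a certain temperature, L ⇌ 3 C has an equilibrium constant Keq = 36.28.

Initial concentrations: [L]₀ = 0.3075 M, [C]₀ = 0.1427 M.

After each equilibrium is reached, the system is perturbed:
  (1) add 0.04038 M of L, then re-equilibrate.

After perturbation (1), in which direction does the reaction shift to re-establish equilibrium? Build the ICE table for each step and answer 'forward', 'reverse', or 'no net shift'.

Direction: forward

Q₀ = 0.00945 vs Keq = 36.28 ⇒ Q<K, forward
Step 1:
                   L          C
  init        0.3075     0.1427
  Δ          -0.2811     0.8432
  eq         0.02642     0.9859
  solve Keq expr → x = 0.2811; check Q = 36.28
Then add 0.04038 M of L.
Step 2:
                   L          C
  init        0.0668     0.9859
  Δ         -0.03191    0.09574
  eq         0.03488      1.082
  solve Keq expr → x = 0.03191; check Q = 36.28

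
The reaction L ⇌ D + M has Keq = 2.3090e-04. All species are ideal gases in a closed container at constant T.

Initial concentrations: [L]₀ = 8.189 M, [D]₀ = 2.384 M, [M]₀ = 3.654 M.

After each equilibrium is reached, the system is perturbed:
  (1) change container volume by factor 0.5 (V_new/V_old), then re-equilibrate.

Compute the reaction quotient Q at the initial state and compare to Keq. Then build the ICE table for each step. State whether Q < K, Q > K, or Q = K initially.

Q₀ = 1.064 vs Keq = 2.3090e-04 ⇒ Q>K, reverse
Step 1:
                   L          D          M
  Initial      8.189      2.384      3.654
  Change       2.382     -2.382     -2.382
  Equil        10.57   0.001919      1.272
  solve Keq expr → x = -2.382; check Q = 2.3090e-04
Then change container volume by factor 0.5 (V_new/V_old).
Step 2:
                   L          D          M
  Initial      21.14   0.003838      2.544
  Change    0.001917  -0.001917  -0.001917
  Equil        21.14   0.001921      2.542
  solve Keq expr → x = -0.001917; check Q = 2.3090e-04

Q₀ = 1.064; Q > K (proceeds reverse)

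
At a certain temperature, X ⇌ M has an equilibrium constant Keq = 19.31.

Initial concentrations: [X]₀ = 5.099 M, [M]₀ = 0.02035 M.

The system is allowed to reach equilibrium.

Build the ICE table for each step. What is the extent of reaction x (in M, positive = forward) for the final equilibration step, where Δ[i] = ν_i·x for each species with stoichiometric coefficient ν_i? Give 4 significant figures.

Q₀ = 0.003991 vs Keq = 19.31 ⇒ Q<K, forward
Step 1:
                  X         M
  I           5.099   0.02035
  C          -4.847     4.847
  E          0.2521     4.867
  solve Keq expr → x = 4.847; check Q = 19.31

x = 4.847 M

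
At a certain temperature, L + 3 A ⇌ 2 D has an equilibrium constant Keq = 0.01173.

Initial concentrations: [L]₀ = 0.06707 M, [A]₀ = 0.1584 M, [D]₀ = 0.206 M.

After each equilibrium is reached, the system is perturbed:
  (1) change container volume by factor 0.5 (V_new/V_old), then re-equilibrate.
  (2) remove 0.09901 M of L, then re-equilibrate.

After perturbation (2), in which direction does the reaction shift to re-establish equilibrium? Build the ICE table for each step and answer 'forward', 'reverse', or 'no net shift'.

Q₀ = 159.2 vs Keq = 0.01173 ⇒ Q>K, reverse
Step 1:
                    L           A           D
  I           0.06707      0.1584       0.206
  C           0.09644      0.2893     -0.1929
  E            0.1635      0.4477     0.01312
  solve Keq expr → x = -0.09644; check Q = 0.01173
Then change container volume by factor 0.5 (V_new/V_old).
Step 2:
                    L           A           D
  I             0.327      0.8954     0.02624
  C          -0.01122    -0.03367     0.02245
  E            0.3158      0.8618     0.04869
  solve Keq expr → x = 0.01122; check Q = 0.01173
Then remove 0.09901 M of L.
Step 3:
                    L           A           D
  I            0.2168      0.8618     0.04869
  C          0.003621     0.01086   -0.007241
  E            0.2204      0.8726     0.04145
  solve Keq expr → x = -0.003621; check Q = 0.01173

Direction: reverse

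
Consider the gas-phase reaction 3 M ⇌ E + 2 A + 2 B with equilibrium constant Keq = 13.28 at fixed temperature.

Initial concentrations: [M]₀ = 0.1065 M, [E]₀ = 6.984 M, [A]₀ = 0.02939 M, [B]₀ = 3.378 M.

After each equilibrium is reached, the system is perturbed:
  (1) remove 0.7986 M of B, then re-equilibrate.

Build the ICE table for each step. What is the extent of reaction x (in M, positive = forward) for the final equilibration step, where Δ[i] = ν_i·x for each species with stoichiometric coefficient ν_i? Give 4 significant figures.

x = 0.001942 M

Q₀ = 56.99 vs Keq = 13.28 ⇒ Q>K, reverse
Step 1:
                  M         E         A         B
  I          0.1065     6.984   0.02939     3.378
  C         0.01731 -0.005769  -0.01154  -0.01154
  E          0.1238     6.978   0.01785     3.366
  solve Keq expr → x = -0.005769; check Q = 13.28
Then remove 0.7986 M of B.
Step 2:
                  M         E         A         B
  I          0.1238     6.978   0.01785     2.568
  C       -0.005826  0.001942  0.003884  0.003884
  E           0.118      6.98   0.02174     2.572
  solve Keq expr → x = 0.001942; check Q = 13.28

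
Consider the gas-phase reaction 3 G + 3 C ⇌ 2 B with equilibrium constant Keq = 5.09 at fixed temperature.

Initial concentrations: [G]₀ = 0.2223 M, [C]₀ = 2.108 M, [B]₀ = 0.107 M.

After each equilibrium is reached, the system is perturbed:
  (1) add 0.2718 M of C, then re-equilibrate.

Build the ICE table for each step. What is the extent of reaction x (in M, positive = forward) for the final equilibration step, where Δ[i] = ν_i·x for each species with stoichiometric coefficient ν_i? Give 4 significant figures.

Q₀ = 0.1113 vs Keq = 5.09 ⇒ Q<K, forward
Step 1:
                   G          C          B
  Initial     0.2223      2.108      0.107
  Change     -0.1252    -0.1252    0.08349
  Equil      0.09707      1.983     0.1905
  solve Keq expr → x = 0.04174; check Q = 5.09
Then add 0.2718 M of C.
Step 2:
                   G          C          B
  Initial    0.09707      2.255     0.1905
  Change    -0.00946   -0.00946   0.006307
  Equil      0.08761      2.245     0.1968
  solve Keq expr → x = 0.003153; check Q = 5.09

x = 0.003153 M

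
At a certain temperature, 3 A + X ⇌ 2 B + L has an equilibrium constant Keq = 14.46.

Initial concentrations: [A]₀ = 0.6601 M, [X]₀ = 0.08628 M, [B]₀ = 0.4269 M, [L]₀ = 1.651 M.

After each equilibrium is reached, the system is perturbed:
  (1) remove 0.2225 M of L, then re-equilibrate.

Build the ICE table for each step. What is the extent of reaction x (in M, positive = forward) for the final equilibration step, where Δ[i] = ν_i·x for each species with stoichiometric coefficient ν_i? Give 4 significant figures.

x = 0.003958 M

Q₀ = 12.12 vs Keq = 14.46 ⇒ Q<K, forward
Step 1:
                   A          X          B          L
  init        0.6601    0.08628     0.4269      1.651
  Δ         -0.01485  -0.004949   0.009899   0.004949
  eq          0.6453    0.08133     0.4368      1.656
  solve Keq expr → x = 0.004949; check Q = 14.46
Then remove 0.2225 M of L.
Step 2:
                   A          X          B          L
  init        0.6453    0.08133     0.4368      1.433
  Δ         -0.01187  -0.003958   0.007916   0.003958
  eq          0.6334    0.07737     0.4447      1.437
  solve Keq expr → x = 0.003958; check Q = 14.46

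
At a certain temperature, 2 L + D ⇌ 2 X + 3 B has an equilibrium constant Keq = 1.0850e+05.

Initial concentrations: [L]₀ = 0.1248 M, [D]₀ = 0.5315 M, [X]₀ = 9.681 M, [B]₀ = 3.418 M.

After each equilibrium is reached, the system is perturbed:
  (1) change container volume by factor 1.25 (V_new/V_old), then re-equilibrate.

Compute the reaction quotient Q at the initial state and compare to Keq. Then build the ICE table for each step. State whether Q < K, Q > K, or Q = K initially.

Q₀ = 4.5209e+05 vs Keq = 1.0850e+05 ⇒ Q>K, reverse
Step 1:
                  L         D         X         B
  Initial    0.1248    0.5315     9.681     3.418
  Change     0.1004   0.05021   -0.1004   -0.1506
  Equil      0.2252    0.5817     9.581     3.267
  solve Keq expr → x = -0.05021; check Q = 1.0850e+05
Then change container volume by factor 1.25 (V_new/V_old).
Step 2:
                  L         D         X         B
  Initial    0.1802    0.4654     7.664     2.614
  Change    -0.0294   -0.0147    0.0294   0.04411
  Equil      0.1508    0.4507     7.694     2.658
  solve Keq expr → x = 0.0147; check Q = 1.0850e+05

Q₀ = 4.5209e+05; Q > K (proceeds reverse)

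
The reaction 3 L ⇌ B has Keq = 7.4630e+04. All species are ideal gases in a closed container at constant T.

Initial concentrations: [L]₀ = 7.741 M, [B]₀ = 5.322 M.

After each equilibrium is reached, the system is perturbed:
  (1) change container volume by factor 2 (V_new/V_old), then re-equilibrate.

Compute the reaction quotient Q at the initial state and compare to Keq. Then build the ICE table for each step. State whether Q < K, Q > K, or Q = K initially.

Q₀ = 0.01147; Q < K (proceeds forward)

Q₀ = 0.01147 vs Keq = 7.4630e+04 ⇒ Q<K, forward
Step 1:
                  L         B
  I           7.741     5.322
  C          -7.694     2.565
  E         0.04728     7.887
  solve Keq expr → x = 2.565; check Q = 7.4630e+04
Then change container volume by factor 2 (V_new/V_old).
Step 2:
                  L         B
  I         0.02364     3.943
  C         0.01387 -0.004624
  E         0.03751     3.939
  solve Keq expr → x = -0.004624; check Q = 7.4630e+04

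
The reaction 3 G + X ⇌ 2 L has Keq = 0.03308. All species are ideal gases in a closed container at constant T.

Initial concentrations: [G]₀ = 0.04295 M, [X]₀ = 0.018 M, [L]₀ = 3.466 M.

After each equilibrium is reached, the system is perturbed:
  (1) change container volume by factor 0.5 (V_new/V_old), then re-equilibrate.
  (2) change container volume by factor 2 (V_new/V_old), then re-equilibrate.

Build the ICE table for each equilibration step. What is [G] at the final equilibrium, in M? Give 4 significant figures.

Q₀ = 8.4235e+06 vs Keq = 0.03308 ⇒ Q>K, reverse
Step 1:
                  G         X         L
  init      0.04295     0.018     3.466
  Δ           3.366     1.122    -2.244
  eq          3.409      1.14     1.222
  solve Keq expr → x = -1.122; check Q = 0.03308
Then change container volume by factor 0.5 (V_new/V_old).
Step 2:
                  G         X         L
  init        6.818      2.28     2.444
  Δ          -1.241   -0.4137    0.8275
  eq          5.576     1.866     3.272
  solve Keq expr → x = 0.4137; check Q = 0.03308
Then change container volume by factor 2 (V_new/V_old).
Step 3:
                  G         X         L
  init        2.788    0.9331     1.636
  Δ          0.6206    0.2069   -0.4137
  eq          3.409      1.14     1.222
  solve Keq expr → x = -0.2069; check Q = 0.03308

[G]_eq = 3.409 M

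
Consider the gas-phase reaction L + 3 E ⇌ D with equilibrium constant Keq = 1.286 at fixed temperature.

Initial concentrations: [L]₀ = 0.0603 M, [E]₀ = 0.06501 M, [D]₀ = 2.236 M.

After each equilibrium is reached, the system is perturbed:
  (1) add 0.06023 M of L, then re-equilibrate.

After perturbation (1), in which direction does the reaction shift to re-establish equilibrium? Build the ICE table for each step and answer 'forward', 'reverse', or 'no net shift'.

Q₀ = 1.3496e+05 vs Keq = 1.286 ⇒ Q>K, reverse
Step 1:
                   L          E          D
  Initial     0.0603    0.06501      2.236
  Change      0.4455      1.336    -0.4455
  Equil       0.5058      1.401      1.791
  solve Keq expr → x = -0.4455; check Q = 1.286
Then add 0.06023 M of L.
Step 2:
                   L          E          D
  Initial      0.566      1.401      1.791
  Change    -0.01271   -0.03812    0.01271
  Equil       0.5533      1.363      1.803
  solve Keq expr → x = 0.01271; check Q = 1.286

Direction: forward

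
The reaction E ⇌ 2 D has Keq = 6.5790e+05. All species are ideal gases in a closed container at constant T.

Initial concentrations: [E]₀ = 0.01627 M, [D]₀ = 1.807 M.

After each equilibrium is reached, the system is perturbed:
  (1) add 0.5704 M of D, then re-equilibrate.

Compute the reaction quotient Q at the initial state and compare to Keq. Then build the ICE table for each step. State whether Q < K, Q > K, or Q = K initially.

Q₀ = 200.7; Q < K (proceeds forward)

Q₀ = 200.7 vs Keq = 6.5790e+05 ⇒ Q<K, forward
Step 1:
                    E           D
  init        0.01627       1.807
  Δ          -0.01626     0.03253
  eq       5.1434e-06        1.84
  solve Keq expr → x = 0.01626; check Q = 6.5790e+05
Then add 0.5704 M of D.
Step 2:
                    E           D
  init     5.1434e-06        2.41
  Δ        3.6842e-06 -7.3685e-06
  eq       8.8277e-06        2.41
  solve Keq expr → x = -3.6842e-06; check Q = 6.5790e+05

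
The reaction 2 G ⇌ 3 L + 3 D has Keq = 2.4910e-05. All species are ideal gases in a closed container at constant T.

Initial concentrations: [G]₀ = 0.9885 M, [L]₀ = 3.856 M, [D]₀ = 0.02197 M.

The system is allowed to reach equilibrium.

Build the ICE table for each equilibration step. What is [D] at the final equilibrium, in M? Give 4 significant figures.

[D]_eq = 0.007593 M

Q₀ = 6.2223e-04 vs Keq = 2.4910e-05 ⇒ Q>K, reverse
Step 1:
                  G         L         D
  I          0.9885     3.856   0.02197
  C        0.009585  -0.01438  -0.01438
  E          0.9981     3.842  0.007593
  solve Keq expr → x = -0.004792; check Q = 2.4910e-05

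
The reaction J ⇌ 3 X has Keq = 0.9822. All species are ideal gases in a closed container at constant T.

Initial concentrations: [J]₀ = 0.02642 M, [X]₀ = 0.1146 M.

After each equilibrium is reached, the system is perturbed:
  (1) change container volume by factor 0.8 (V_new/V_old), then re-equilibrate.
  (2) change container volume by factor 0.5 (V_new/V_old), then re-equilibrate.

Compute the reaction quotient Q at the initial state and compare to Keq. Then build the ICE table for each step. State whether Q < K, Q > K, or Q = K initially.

Q₀ = 0.05697; Q < K (proceeds forward)

Q₀ = 0.05697 vs Keq = 0.9822 ⇒ Q<K, forward
Step 1:
                   J          X
  init       0.02642     0.1146
  Δ         -0.02078    0.06234
  eq         0.00564     0.1769
  solve Keq expr → x = 0.02078; check Q = 0.9822
Then change container volume by factor 0.8 (V_new/V_old).
Step 2:
                   J          X
  init       0.00705     0.2212
  Δ          0.00277   -0.00831
  eq         0.00982     0.2129
  solve Keq expr → x = -0.00277; check Q = 0.9822
Then change container volume by factor 0.5 (V_new/V_old).
Step 3:
                   J          X
  init       0.01964     0.4257
  Δ          0.02466   -0.07399
  eq          0.0443     0.3517
  solve Keq expr → x = -0.02466; check Q = 0.9822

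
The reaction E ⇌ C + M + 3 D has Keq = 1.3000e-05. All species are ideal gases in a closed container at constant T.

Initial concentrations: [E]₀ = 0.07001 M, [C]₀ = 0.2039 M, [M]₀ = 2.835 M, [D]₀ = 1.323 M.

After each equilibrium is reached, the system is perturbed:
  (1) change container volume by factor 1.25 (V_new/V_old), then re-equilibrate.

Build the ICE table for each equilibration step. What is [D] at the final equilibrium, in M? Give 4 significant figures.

[D]_eq = 0.5691 M

Q₀ = 19.12 vs Keq = 1.3000e-05 ⇒ Q>K, reverse
Step 1:
                   E          C          M          D
  I          0.07001     0.2039      2.835      1.323
  C           0.2039    -0.2039    -0.2039    -0.6117
  E           0.2739 3.7603e-06      2.631     0.7113
  solve Keq expr → x = -0.2039; check Q = 1.3000e-05
Then change container volume by factor 1.25 (V_new/V_old).
Step 2:
                   E          C          M          D
  I           0.2191 3.0083e-06      2.105      0.569
  C       -4.3355e-06 4.3355e-06 4.3355e-06 1.3006e-05
  E           0.2191 7.3438e-06      2.105     0.5691
  solve Keq expr → x = 4.3355e-06; check Q = 1.3000e-05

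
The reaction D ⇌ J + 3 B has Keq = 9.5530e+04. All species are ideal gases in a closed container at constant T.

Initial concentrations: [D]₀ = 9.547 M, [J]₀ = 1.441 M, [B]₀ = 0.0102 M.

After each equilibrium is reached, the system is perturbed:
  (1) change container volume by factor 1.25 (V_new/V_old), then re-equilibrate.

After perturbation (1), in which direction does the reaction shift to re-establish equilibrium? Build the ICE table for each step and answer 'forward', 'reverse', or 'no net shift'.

Direction: forward

Q₀ = 1.6018e-07 vs Keq = 9.5530e+04 ⇒ Q<K, forward
Step 1:
                    D           J           B
  Initial       9.547       1.441      0.0102
  Change       -8.107       8.107       24.32
  Equil          1.44       9.548       24.33
  solve Keq expr → x = 8.107; check Q = 9.5530e+04
Then change container volume by factor 1.25 (V_new/V_old).
Step 2:
                    D           J           B
  Initial       1.152       7.639       19.47
  Change      -0.4065      0.4065        1.22
  Equil        0.7453       8.045       20.68
  solve Keq expr → x = 0.4065; check Q = 9.5530e+04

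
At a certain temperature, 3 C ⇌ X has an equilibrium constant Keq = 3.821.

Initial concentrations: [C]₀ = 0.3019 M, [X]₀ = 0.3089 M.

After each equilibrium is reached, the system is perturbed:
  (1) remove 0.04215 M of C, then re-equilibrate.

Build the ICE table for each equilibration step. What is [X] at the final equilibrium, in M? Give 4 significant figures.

Q₀ = 11.23 vs Keq = 3.821 ⇒ Q>K, reverse
Step 1:
                   C          X
  init        0.3019     0.3089
  Δ           0.1123   -0.03743
  eq          0.4142     0.2715
  solve Keq expr → x = -0.03743; check Q = 3.821
Then remove 0.04215 M of C.
Step 2:
                   C          X
  init         0.372     0.2715
  Δ          0.03596   -0.01199
  eq           0.408     0.2595
  solve Keq expr → x = -0.01199; check Q = 3.821

[X]_eq = 0.2595 M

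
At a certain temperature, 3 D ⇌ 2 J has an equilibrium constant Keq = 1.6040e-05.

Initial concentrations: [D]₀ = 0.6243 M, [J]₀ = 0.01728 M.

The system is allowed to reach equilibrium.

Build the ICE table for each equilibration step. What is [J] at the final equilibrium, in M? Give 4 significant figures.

Q₀ = 0.001227 vs Keq = 1.6040e-05 ⇒ Q>K, reverse
Step 1:
                  D         J
  Initial    0.6243   0.01728
  Change    0.02279   -0.0152
  Equil      0.6471  0.002085
  solve Keq expr → x = -0.007598; check Q = 1.6040e-05

[J]_eq = 0.002085 M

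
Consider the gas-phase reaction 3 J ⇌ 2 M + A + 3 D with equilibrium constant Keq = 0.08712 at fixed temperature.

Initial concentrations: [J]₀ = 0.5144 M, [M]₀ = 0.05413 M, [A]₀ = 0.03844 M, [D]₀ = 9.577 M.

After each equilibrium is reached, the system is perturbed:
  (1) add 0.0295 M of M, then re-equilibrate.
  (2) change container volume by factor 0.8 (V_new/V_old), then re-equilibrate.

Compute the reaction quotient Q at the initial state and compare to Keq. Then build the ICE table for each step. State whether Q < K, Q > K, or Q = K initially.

Q₀ = 0.7269 vs Keq = 0.08712 ⇒ Q>K, reverse
Step 1:
                   J          M          A          D
  Initial     0.5144    0.05413    0.03844      9.577
  Change     0.04148   -0.02765   -0.01383   -0.04148
  Equil       0.5559    0.02648    0.02461      9.536
  solve Keq expr → x = -0.01383; check Q = 0.08712
Then add 0.0295 M of M.
Step 2:
                   J          M          A          D
  Initial     0.5559    0.05598    0.02461      9.536
  Change     0.02883   -0.01922  -0.009612   -0.02883
  Equil       0.5847    0.03676      0.015      9.507
  solve Keq expr → x = -0.009612; check Q = 0.08712
Then change container volume by factor 0.8 (V_new/V_old).
Step 3:
                   J          M          A          D
  Initial     0.7309    0.04595    0.01875      11.88
  Change     0.01192  -0.007947  -0.003973   -0.01192
  Equil       0.7428      0.038    0.01478      11.87
  solve Keq expr → x = -0.003973; check Q = 0.08712

Q₀ = 0.7269; Q > K (proceeds reverse)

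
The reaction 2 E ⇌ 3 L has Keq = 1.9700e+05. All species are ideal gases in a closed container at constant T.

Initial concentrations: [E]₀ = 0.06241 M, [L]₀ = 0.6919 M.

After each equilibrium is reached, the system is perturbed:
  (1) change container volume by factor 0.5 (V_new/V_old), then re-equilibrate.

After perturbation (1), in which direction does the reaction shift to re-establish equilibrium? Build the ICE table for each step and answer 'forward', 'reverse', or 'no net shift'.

Q₀ = 85.04 vs Keq = 1.9700e+05 ⇒ Q<K, forward
Step 1:
                    E           L
  Initial     0.06241      0.6919
  Change     -0.06085     0.09127
  Equil      0.001562      0.7832
  solve Keq expr → x = 0.03042; check Q = 1.9700e+05
Then change container volume by factor 0.5 (V_new/V_old).
Step 2:
                    E           L
  Initial    0.003123       1.566
  Change     0.001285   -0.001928
  Equil      0.004409       1.564
  solve Keq expr → x = -6.4273e-04; check Q = 1.9700e+05

Direction: reverse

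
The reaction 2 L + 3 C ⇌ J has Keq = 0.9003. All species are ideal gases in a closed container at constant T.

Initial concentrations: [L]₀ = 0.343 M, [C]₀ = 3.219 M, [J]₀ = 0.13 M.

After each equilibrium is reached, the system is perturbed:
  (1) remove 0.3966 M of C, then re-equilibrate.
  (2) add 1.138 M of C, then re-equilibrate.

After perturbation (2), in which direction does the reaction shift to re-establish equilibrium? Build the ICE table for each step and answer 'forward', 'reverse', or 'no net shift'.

Q₀ = 0.03313 vs Keq = 0.9003 ⇒ Q<K, forward
Step 1:
                  L         C         J
  I           0.343     3.219      0.13
  C          -0.235   -0.3525    0.1175
  E           0.108     2.867    0.2475
  solve Keq expr → x = 0.1175; check Q = 0.9003
Then remove 0.3966 M of C.
Step 2:
                  L         C         J
  I           0.108      2.47    0.2475
  C         0.02152   0.03228  -0.01076
  E          0.1296     2.502    0.2367
  solve Keq expr → x = -0.01076; check Q = 0.9003
Then add 1.138 M of C.
Step 3:
                  L         C         J
  I          0.1296      3.64    0.2367
  C        -0.04952  -0.07428   0.02476
  E         0.08003     3.566    0.2615
  solve Keq expr → x = 0.02476; check Q = 0.9003

Direction: forward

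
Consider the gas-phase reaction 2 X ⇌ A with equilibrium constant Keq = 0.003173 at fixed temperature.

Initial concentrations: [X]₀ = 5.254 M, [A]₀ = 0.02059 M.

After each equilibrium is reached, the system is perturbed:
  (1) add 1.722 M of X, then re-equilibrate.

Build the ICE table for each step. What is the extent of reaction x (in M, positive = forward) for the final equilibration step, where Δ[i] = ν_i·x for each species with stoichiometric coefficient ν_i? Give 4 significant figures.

Q₀ = 7.4589e-04 vs Keq = 0.003173 ⇒ Q<K, forward
Step 1:
                    X           A
  I             5.254     0.02059
  C           -0.1257     0.06286
  E             5.128     0.08345
  solve Keq expr → x = 0.06286; check Q = 0.003173
Then add 1.722 M of X.
Step 2:
                    X           A
  I              6.85     0.08345
  C           -0.1205     0.06026
  E              6.73      0.1437
  solve Keq expr → x = 0.06026; check Q = 0.003173

x = 0.06026 M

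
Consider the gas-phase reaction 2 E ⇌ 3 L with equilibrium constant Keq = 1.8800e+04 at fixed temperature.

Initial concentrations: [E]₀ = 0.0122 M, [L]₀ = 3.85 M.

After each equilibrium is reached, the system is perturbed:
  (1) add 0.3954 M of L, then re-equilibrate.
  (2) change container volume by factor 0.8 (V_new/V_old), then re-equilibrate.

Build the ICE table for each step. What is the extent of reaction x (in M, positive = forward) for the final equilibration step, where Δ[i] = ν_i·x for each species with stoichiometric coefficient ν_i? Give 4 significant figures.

Q₀ = 3.8341e+05 vs Keq = 1.8800e+04 ⇒ Q>K, reverse
Step 1:
                    E           L
  init         0.0122        3.85
  Δ           0.04156    -0.06234
  eq          0.05376       3.788
  solve Keq expr → x = -0.02078; check Q = 1.8800e+04
Then add 0.3954 M of L.
Step 2:
                    E           L
  init        0.05376       4.183
  Δ          0.008354    -0.01253
  eq          0.06212       4.171
  solve Keq expr → x = -0.004177; check Q = 1.8800e+04
Then change container volume by factor 0.8 (V_new/V_old).
Step 3:
                    E           L
  init        0.07765       5.213
  Δ          0.008834    -0.01325
  eq          0.08648         5.2
  solve Keq expr → x = -0.004417; check Q = 1.8800e+04

x = -0.004417 M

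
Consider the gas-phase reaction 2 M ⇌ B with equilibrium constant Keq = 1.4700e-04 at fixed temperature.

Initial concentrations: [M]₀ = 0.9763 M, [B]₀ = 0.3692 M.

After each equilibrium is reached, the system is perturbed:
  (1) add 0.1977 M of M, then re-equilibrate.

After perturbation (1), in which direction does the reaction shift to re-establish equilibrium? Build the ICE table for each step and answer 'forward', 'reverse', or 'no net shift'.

Q₀ = 0.3873 vs Keq = 1.4700e-04 ⇒ Q>K, reverse
Step 1:
                   M          B
  I           0.9763     0.3692
  C           0.7375    -0.3688
  E            1.714 4.3177e-04
  solve Keq expr → x = -0.3688; check Q = 1.4700e-04
Then add 0.1977 M of M.
Step 2:
                   M          B
  I            1.912 4.3177e-04
  C       -2.1048e-04 1.0524e-04
  E            1.911 5.3702e-04
  solve Keq expr → x = 1.0524e-04; check Q = 1.4700e-04

Direction: forward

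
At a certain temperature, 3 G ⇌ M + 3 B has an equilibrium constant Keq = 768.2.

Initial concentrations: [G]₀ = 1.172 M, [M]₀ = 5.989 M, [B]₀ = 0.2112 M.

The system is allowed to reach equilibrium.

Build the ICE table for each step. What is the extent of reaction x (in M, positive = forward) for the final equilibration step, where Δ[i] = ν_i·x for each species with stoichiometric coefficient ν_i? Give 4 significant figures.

x = 0.3133 M

Q₀ = 0.03505 vs Keq = 768.2 ⇒ Q<K, forward
Step 1:
                  G         M         B
  I           1.172     5.989    0.2112
  C         -0.9398    0.3133    0.9398
  E          0.2322     6.302     1.151
  solve Keq expr → x = 0.3133; check Q = 768.2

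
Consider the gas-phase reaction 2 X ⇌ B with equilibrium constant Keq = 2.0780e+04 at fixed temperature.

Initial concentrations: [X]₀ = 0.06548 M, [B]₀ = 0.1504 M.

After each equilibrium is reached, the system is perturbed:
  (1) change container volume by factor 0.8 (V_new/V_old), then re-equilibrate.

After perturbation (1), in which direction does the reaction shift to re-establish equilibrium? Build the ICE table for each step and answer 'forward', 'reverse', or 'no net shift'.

Q₀ = 35.08 vs Keq = 2.0780e+04 ⇒ Q<K, forward
Step 1:
                  X         B
  init      0.06548    0.1504
  Δ        -0.06252   0.03126
  eq       0.002957    0.1817
  solve Keq expr → x = 0.03126; check Q = 2.0780e+04
Then change container volume by factor 0.8 (V_new/V_old).
Step 2:
                  X         B
  init     0.003696    0.2271
  Δ       -3.8877e-04 1.9439e-04
  eq       0.003307    0.2273
  solve Keq expr → x = 1.9439e-04; check Q = 2.0780e+04

Direction: forward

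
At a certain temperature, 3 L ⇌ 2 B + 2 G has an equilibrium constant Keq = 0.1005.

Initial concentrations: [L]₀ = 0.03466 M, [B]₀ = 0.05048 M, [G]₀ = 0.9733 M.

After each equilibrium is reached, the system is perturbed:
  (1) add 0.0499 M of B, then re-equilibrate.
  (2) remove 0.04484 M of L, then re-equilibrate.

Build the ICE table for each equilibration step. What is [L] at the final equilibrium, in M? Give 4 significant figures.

Q₀ = 57.98 vs Keq = 0.1005 ⇒ Q>K, reverse
Step 1:
                    L           B           G
  init        0.03466     0.05048      0.9733
  Δ           0.06071    -0.04047    -0.04047
  eq          0.09537     0.01001      0.9328
  solve Keq expr → x = -0.02024; check Q = 0.1005
Then add 0.0499 M of B.
Step 2:
                    L           B           G
  init        0.09537     0.05991      0.9328
  Δ           0.05794    -0.03863    -0.03863
  eq           0.1533     0.02128      0.8942
  solve Keq expr → x = -0.01931; check Q = 0.1005
Then remove 0.04484 M of L.
Step 3:
                    L           B           G
  init         0.1085     0.02128      0.8942
  Δ           0.01006   -0.006705   -0.006705
  eq           0.1185     0.01458      0.8875
  solve Keq expr → x = -0.003353; check Q = 0.1005

[L]_eq = 0.1185 M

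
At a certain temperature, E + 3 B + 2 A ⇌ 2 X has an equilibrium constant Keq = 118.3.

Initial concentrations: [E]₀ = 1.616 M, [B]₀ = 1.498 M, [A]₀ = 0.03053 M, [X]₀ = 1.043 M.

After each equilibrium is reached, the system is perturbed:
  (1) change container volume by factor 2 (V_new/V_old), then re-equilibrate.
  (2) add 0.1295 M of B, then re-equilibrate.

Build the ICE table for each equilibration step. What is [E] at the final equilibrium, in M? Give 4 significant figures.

Q₀ = 214.9 vs Keq = 118.3 ⇒ Q>K, reverse
Step 1:
                   E          B          A          X
  Initial      1.616      1.498    0.03053      1.043
  Change    0.004798    0.01439   0.009595  -0.009595
  Equil        1.621      1.512    0.04013      1.033
  solve Keq expr → x = -0.004798; check Q = 118.3
Then change container volume by factor 2 (V_new/V_old).
Step 2:
                   E          B          A          X
  Initial     0.8104     0.7562    0.02006     0.5167
  Change     0.02194    0.06581    0.04387   -0.04387
  Equil       0.8323      0.822    0.06394     0.4728
  solve Keq expr → x = -0.02194; check Q = 118.3
Then add 0.1295 M of B.
Step 3:
                   E          B          A          X
  Initial     0.8323     0.9515    0.06394     0.4728
  Change   -0.005034    -0.0151   -0.01007    0.01007
  Equil       0.8273     0.9364    0.05387     0.4829
  solve Keq expr → x = 0.005034; check Q = 118.3

[E]_eq = 0.8273 M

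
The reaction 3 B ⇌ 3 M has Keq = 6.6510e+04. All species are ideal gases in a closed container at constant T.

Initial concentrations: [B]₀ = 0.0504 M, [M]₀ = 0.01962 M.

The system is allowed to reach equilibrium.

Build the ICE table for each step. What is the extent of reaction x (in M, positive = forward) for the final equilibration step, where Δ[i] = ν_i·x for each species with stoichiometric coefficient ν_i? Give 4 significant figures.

x = 0.01624 M

Q₀ = 0.05899 vs Keq = 6.6510e+04 ⇒ Q<K, forward
Step 1:
                  B         M
  init       0.0504   0.01962
  Δ        -0.04871   0.04871
  eq       0.001687   0.06833
  solve Keq expr → x = 0.01624; check Q = 6.6510e+04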